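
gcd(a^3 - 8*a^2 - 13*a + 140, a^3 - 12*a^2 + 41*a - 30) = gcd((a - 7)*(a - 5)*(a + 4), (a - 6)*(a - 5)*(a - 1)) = a - 5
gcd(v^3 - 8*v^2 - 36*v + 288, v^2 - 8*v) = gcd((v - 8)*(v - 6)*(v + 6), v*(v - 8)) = v - 8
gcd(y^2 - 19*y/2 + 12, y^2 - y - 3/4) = y - 3/2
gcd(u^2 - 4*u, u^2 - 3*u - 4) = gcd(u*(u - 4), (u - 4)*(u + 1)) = u - 4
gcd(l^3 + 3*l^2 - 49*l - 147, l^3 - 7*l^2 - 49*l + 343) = l^2 - 49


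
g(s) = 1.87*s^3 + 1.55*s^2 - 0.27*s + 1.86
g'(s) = 5.61*s^2 + 3.1*s - 0.27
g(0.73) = 3.22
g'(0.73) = 4.98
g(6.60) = 605.21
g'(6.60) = 264.56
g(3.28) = 83.64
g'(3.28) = 70.25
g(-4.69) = -155.69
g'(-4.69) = 108.59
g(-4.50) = -135.94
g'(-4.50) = 99.38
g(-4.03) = -94.27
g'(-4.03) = 78.35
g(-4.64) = -150.32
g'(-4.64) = 106.13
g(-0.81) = 2.10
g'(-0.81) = 0.90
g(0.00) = 1.86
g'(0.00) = -0.27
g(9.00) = 1488.21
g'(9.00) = 482.04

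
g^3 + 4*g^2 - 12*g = g*(g - 2)*(g + 6)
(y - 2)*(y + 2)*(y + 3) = y^3 + 3*y^2 - 4*y - 12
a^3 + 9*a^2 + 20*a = a*(a + 4)*(a + 5)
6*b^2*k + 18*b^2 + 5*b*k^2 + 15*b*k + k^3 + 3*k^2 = (2*b + k)*(3*b + k)*(k + 3)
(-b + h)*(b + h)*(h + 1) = -b^2*h - b^2 + h^3 + h^2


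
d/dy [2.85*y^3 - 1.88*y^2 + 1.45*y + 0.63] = 8.55*y^2 - 3.76*y + 1.45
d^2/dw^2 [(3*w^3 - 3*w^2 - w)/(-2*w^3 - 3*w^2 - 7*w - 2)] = 2*(30*w^6 + 138*w^5 - 36*w^4 - 281*w^3 - 204*w^2 - 54*w - 2)/(8*w^9 + 36*w^8 + 138*w^7 + 303*w^6 + 555*w^5 + 663*w^4 + 619*w^3 + 330*w^2 + 84*w + 8)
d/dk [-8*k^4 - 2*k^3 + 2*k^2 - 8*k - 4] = -32*k^3 - 6*k^2 + 4*k - 8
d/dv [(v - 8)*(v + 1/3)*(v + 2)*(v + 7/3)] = 4*v^3 - 10*v^2 - 562*v/9 - 142/3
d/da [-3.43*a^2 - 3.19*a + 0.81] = -6.86*a - 3.19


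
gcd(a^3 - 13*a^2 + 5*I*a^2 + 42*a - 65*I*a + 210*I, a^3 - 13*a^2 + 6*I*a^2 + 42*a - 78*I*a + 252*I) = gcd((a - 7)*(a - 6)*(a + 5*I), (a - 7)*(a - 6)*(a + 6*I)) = a^2 - 13*a + 42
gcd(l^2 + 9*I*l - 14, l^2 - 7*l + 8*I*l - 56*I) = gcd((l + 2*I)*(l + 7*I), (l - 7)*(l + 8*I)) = 1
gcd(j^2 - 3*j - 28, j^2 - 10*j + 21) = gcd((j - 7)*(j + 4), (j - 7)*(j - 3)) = j - 7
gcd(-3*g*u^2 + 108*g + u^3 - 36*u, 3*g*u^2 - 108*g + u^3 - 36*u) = u^2 - 36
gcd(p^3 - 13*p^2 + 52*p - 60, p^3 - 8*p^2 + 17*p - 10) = p^2 - 7*p + 10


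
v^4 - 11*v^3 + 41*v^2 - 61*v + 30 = (v - 5)*(v - 3)*(v - 2)*(v - 1)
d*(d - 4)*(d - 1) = d^3 - 5*d^2 + 4*d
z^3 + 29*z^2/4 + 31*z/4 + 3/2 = (z + 1/4)*(z + 1)*(z + 6)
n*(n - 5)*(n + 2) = n^3 - 3*n^2 - 10*n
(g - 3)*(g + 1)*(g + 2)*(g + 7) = g^4 + 7*g^3 - 7*g^2 - 55*g - 42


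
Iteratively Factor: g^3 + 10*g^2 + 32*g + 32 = (g + 4)*(g^2 + 6*g + 8) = (g + 4)^2*(g + 2)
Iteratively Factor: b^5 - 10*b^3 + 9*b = (b + 3)*(b^4 - 3*b^3 - b^2 + 3*b) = (b - 3)*(b + 3)*(b^3 - b) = (b - 3)*(b - 1)*(b + 3)*(b^2 + b) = b*(b - 3)*(b - 1)*(b + 3)*(b + 1)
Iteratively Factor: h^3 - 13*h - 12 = (h + 1)*(h^2 - h - 12) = (h - 4)*(h + 1)*(h + 3)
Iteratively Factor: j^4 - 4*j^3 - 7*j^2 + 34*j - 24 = (j - 1)*(j^3 - 3*j^2 - 10*j + 24) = (j - 1)*(j + 3)*(j^2 - 6*j + 8) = (j - 2)*(j - 1)*(j + 3)*(j - 4)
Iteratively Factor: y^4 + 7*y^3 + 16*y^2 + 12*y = (y + 2)*(y^3 + 5*y^2 + 6*y) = (y + 2)*(y + 3)*(y^2 + 2*y) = y*(y + 2)*(y + 3)*(y + 2)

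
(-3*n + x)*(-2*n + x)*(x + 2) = 6*n^2*x + 12*n^2 - 5*n*x^2 - 10*n*x + x^3 + 2*x^2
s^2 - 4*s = s*(s - 4)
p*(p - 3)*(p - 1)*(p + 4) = p^4 - 13*p^2 + 12*p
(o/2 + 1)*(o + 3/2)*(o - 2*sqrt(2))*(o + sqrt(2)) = o^4/2 - sqrt(2)*o^3/2 + 7*o^3/4 - 7*sqrt(2)*o^2/4 - o^2/2 - 7*o - 3*sqrt(2)*o/2 - 6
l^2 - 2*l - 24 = (l - 6)*(l + 4)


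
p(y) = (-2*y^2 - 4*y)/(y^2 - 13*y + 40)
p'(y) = (13 - 2*y)*(-2*y^2 - 4*y)/(y^2 - 13*y + 40)^2 + (-4*y - 4)/(y^2 - 13*y + 40) = 10*(3*y^2 - 16*y - 16)/(y^4 - 26*y^3 + 249*y^2 - 1040*y + 1600)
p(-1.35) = 0.03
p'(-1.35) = 0.03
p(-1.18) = 0.03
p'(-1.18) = 0.02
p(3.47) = -5.48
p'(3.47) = -7.37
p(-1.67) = 0.02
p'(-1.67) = 0.05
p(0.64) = -0.11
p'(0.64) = -0.24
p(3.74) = -8.00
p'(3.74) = -11.76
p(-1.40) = 0.03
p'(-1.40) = 0.03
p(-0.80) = 0.04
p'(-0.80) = -0.00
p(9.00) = -49.50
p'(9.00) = 51.88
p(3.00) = -3.00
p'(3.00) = -3.70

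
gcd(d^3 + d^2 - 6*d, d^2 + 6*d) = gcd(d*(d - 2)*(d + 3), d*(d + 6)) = d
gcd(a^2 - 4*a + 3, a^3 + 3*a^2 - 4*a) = a - 1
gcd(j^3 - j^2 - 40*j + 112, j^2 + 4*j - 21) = j + 7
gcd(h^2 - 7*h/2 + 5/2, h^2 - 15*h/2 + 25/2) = h - 5/2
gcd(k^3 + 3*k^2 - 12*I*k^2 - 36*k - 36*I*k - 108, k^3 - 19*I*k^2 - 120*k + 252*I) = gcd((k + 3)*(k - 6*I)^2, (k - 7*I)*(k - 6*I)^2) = k^2 - 12*I*k - 36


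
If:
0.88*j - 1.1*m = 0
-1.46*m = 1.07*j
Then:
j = 0.00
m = 0.00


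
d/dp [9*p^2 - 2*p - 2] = 18*p - 2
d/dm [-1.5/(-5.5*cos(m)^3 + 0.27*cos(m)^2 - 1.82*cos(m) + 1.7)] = (24.75*cos(m)^2 - 0.81*cos(m) + 2.73)*sin(m)/(5.5*cos(m)^3 - 0.27*cos(m)^2 + 1.82*cos(m) - 1.7)^2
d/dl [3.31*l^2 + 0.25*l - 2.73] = 6.62*l + 0.25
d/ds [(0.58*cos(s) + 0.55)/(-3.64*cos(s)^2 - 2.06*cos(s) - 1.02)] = (2.1112*sin(s)^2 - 4.004*cos(s) - 2.6526)*sin(s)/(3.64*cos(s)^2 + 2.06*cos(s) + 1.02)^2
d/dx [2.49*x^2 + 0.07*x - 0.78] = 4.98*x + 0.07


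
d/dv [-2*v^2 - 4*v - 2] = -4*v - 4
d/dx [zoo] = 0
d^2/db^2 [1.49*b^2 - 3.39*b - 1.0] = 2.98000000000000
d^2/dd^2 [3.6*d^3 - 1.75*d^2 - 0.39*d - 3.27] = 21.6*d - 3.5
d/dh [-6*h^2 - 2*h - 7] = -12*h - 2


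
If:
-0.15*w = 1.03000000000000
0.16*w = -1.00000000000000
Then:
No Solution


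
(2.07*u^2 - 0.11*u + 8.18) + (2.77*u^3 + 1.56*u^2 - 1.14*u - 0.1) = 2.77*u^3 + 3.63*u^2 - 1.25*u + 8.08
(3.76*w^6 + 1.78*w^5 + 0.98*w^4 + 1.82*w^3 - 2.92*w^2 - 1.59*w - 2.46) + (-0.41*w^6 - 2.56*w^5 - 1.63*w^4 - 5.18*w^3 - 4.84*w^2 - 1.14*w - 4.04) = 3.35*w^6 - 0.78*w^5 - 0.65*w^4 - 3.36*w^3 - 7.76*w^2 - 2.73*w - 6.5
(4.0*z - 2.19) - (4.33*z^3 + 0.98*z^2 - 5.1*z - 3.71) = -4.33*z^3 - 0.98*z^2 + 9.1*z + 1.52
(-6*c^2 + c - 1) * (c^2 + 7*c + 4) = -6*c^4 - 41*c^3 - 18*c^2 - 3*c - 4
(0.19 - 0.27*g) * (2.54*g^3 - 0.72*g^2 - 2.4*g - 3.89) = -0.6858*g^4 + 0.677*g^3 + 0.5112*g^2 + 0.5943*g - 0.7391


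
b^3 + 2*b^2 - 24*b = b*(b - 4)*(b + 6)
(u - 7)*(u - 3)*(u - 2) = u^3 - 12*u^2 + 41*u - 42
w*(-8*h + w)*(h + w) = -8*h^2*w - 7*h*w^2 + w^3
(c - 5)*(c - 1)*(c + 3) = c^3 - 3*c^2 - 13*c + 15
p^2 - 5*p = p*(p - 5)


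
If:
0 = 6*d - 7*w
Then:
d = 7*w/6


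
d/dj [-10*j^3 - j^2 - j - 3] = -30*j^2 - 2*j - 1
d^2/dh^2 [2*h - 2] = 0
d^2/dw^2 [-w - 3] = 0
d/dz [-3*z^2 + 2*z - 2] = 2 - 6*z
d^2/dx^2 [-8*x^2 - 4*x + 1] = -16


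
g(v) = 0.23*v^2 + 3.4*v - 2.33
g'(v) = 0.46*v + 3.4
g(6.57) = 29.94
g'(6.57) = 6.42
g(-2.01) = -8.23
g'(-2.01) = 2.48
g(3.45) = 12.14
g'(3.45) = 4.99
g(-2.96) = -10.38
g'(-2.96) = 2.04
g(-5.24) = -13.83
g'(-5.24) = 0.99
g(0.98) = 1.22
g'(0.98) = 3.85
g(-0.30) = -3.33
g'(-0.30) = 3.26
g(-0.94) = -5.32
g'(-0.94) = 2.97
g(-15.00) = -1.58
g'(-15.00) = -3.50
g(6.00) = 26.35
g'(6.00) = 6.16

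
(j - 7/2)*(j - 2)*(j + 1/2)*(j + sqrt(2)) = j^4 - 5*j^3 + sqrt(2)*j^3 - 5*sqrt(2)*j^2 + 17*j^2/4 + 7*j/2 + 17*sqrt(2)*j/4 + 7*sqrt(2)/2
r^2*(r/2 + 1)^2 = r^4/4 + r^3 + r^2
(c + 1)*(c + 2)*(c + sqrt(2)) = c^3 + sqrt(2)*c^2 + 3*c^2 + 2*c + 3*sqrt(2)*c + 2*sqrt(2)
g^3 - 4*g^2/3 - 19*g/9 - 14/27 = (g - 7/3)*(g + 1/3)*(g + 2/3)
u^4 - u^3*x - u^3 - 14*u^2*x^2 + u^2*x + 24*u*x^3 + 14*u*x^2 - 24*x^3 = (u - 1)*(u - 3*x)*(u - 2*x)*(u + 4*x)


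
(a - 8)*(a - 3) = a^2 - 11*a + 24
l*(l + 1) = l^2 + l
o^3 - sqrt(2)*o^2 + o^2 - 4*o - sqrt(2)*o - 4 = (o + 1)*(o - 2*sqrt(2))*(o + sqrt(2))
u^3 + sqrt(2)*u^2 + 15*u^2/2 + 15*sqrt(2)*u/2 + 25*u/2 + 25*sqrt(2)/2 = (u + 5/2)*(u + 5)*(u + sqrt(2))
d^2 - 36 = (d - 6)*(d + 6)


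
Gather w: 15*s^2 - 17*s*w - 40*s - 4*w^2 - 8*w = 15*s^2 - 40*s - 4*w^2 + w*(-17*s - 8)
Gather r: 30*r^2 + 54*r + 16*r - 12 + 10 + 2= 30*r^2 + 70*r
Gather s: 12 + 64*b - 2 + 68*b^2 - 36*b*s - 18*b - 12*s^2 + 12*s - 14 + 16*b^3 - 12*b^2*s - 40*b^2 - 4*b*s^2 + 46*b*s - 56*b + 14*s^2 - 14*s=16*b^3 + 28*b^2 - 10*b + s^2*(2 - 4*b) + s*(-12*b^2 + 10*b - 2) - 4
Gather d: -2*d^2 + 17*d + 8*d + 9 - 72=-2*d^2 + 25*d - 63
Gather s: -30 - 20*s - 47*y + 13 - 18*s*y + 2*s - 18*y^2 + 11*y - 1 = s*(-18*y - 18) - 18*y^2 - 36*y - 18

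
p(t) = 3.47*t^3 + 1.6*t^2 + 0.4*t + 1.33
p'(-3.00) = 84.49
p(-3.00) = -79.16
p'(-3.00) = 84.49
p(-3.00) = -79.16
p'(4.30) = 206.64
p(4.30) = 308.52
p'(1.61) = 32.54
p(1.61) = 20.60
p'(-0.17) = 0.16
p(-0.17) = 1.29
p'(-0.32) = 0.44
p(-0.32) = 1.25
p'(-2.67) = 66.07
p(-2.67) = -54.38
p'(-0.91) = 6.11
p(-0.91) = -0.32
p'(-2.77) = 71.41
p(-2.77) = -61.25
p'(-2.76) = 70.87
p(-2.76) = -60.54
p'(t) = 10.41*t^2 + 3.2*t + 0.4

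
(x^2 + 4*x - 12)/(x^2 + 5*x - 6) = (x - 2)/(x - 1)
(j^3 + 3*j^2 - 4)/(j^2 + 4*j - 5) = (j^2 + 4*j + 4)/(j + 5)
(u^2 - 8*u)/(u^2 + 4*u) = (u - 8)/(u + 4)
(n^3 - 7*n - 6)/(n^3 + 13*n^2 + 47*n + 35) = (n^2 - n - 6)/(n^2 + 12*n + 35)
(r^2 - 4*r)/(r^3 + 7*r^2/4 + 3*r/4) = 4*(r - 4)/(4*r^2 + 7*r + 3)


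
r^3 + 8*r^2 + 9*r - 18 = (r - 1)*(r + 3)*(r + 6)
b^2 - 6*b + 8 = (b - 4)*(b - 2)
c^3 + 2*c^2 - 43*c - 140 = (c - 7)*(c + 4)*(c + 5)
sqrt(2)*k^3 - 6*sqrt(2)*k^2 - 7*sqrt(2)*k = k*(k - 7)*(sqrt(2)*k + sqrt(2))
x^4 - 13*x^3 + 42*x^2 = x^2*(x - 7)*(x - 6)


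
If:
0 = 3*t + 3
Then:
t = -1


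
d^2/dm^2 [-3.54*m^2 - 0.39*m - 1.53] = -7.08000000000000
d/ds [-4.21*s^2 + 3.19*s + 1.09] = 3.19 - 8.42*s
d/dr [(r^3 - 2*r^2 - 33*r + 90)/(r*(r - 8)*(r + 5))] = (-r^4 - 14*r^3 - 289*r^2 + 540*r + 3600)/(r^2*(r^4 - 6*r^3 - 71*r^2 + 240*r + 1600))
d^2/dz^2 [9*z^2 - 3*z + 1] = 18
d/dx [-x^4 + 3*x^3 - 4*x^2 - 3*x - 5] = -4*x^3 + 9*x^2 - 8*x - 3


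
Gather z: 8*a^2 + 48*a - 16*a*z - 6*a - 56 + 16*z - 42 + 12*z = 8*a^2 + 42*a + z*(28 - 16*a) - 98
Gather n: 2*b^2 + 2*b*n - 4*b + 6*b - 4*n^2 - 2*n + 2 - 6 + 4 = 2*b^2 + 2*b - 4*n^2 + n*(2*b - 2)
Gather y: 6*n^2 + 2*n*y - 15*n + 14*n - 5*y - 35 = 6*n^2 - n + y*(2*n - 5) - 35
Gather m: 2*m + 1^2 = 2*m + 1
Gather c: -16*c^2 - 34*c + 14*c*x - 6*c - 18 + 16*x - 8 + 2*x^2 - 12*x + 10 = -16*c^2 + c*(14*x - 40) + 2*x^2 + 4*x - 16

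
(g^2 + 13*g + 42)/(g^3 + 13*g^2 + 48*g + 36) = (g + 7)/(g^2 + 7*g + 6)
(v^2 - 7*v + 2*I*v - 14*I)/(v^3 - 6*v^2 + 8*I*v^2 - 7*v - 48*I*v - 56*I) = (v + 2*I)/(v^2 + v*(1 + 8*I) + 8*I)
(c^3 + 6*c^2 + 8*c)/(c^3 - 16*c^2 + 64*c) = (c^2 + 6*c + 8)/(c^2 - 16*c + 64)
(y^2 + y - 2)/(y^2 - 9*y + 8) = (y + 2)/(y - 8)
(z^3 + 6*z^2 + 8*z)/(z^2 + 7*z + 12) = z*(z + 2)/(z + 3)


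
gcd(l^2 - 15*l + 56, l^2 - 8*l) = l - 8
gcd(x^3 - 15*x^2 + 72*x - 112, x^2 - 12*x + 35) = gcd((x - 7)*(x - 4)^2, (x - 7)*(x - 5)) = x - 7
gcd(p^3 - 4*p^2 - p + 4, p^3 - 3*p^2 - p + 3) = p^2 - 1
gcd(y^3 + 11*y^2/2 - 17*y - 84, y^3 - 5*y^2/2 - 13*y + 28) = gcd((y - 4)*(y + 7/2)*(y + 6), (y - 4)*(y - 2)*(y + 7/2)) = y^2 - y/2 - 14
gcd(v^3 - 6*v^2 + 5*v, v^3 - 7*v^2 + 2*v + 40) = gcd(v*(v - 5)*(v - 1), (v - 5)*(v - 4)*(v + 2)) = v - 5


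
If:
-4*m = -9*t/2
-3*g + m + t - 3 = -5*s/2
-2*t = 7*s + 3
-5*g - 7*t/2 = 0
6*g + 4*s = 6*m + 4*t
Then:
No Solution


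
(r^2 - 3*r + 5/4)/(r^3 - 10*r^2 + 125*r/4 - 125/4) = (2*r - 1)/(2*r^2 - 15*r + 25)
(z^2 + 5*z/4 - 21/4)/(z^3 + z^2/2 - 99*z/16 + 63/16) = 4/(4*z - 3)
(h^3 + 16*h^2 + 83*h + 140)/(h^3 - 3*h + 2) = (h^3 + 16*h^2 + 83*h + 140)/(h^3 - 3*h + 2)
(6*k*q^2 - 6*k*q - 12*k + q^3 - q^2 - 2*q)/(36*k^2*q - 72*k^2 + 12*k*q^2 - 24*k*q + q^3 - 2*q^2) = (q + 1)/(6*k + q)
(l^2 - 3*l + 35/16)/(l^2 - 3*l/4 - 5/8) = (4*l - 7)/(2*(2*l + 1))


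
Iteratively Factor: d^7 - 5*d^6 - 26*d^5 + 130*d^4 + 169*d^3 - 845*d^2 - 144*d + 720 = (d - 3)*(d^6 - 2*d^5 - 32*d^4 + 34*d^3 + 271*d^2 - 32*d - 240) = (d - 3)*(d - 1)*(d^5 - d^4 - 33*d^3 + d^2 + 272*d + 240) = (d - 4)*(d - 3)*(d - 1)*(d^4 + 3*d^3 - 21*d^2 - 83*d - 60) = (d - 5)*(d - 4)*(d - 3)*(d - 1)*(d^3 + 8*d^2 + 19*d + 12) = (d - 5)*(d - 4)*(d - 3)*(d - 1)*(d + 1)*(d^2 + 7*d + 12) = (d - 5)*(d - 4)*(d - 3)*(d - 1)*(d + 1)*(d + 4)*(d + 3)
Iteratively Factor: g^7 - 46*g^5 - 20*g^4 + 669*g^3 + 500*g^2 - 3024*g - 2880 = (g + 4)*(g^6 - 4*g^5 - 30*g^4 + 100*g^3 + 269*g^2 - 576*g - 720) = (g - 5)*(g + 4)*(g^5 + g^4 - 25*g^3 - 25*g^2 + 144*g + 144) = (g - 5)*(g + 1)*(g + 4)*(g^4 - 25*g^2 + 144) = (g - 5)*(g - 4)*(g + 1)*(g + 4)*(g^3 + 4*g^2 - 9*g - 36) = (g - 5)*(g - 4)*(g + 1)*(g + 4)^2*(g^2 - 9) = (g - 5)*(g - 4)*(g - 3)*(g + 1)*(g + 4)^2*(g + 3)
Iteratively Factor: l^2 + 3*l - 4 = (l + 4)*(l - 1)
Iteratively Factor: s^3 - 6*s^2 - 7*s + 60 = (s - 5)*(s^2 - s - 12) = (s - 5)*(s - 4)*(s + 3)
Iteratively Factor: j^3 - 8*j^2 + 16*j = (j - 4)*(j^2 - 4*j) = (j - 4)^2*(j)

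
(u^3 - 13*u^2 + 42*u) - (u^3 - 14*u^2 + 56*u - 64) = u^2 - 14*u + 64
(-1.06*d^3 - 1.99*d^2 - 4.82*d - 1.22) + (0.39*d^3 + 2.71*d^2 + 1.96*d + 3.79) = -0.67*d^3 + 0.72*d^2 - 2.86*d + 2.57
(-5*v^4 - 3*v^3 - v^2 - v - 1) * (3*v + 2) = -15*v^5 - 19*v^4 - 9*v^3 - 5*v^2 - 5*v - 2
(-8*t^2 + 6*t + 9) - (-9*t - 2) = -8*t^2 + 15*t + 11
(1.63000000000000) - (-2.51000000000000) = 4.14000000000000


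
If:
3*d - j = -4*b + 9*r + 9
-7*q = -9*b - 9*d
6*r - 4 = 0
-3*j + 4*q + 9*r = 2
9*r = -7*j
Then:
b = 755/42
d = -1213/63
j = -6/7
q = -23/14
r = 2/3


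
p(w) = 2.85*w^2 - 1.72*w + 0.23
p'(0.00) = -1.72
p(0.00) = 0.23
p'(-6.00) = -35.92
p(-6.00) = 113.15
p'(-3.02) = -18.93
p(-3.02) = 31.42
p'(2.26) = 11.16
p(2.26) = 10.90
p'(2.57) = 12.93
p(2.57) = 14.63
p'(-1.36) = -9.47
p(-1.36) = 7.84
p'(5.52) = 29.74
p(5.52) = 77.58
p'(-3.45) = -21.38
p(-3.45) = 40.09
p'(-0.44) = -4.23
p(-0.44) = 1.54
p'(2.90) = 14.81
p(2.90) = 19.21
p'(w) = 5.7*w - 1.72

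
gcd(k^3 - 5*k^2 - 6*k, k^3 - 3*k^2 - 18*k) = k^2 - 6*k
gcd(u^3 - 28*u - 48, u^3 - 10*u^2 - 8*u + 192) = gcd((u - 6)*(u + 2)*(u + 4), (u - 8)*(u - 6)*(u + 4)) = u^2 - 2*u - 24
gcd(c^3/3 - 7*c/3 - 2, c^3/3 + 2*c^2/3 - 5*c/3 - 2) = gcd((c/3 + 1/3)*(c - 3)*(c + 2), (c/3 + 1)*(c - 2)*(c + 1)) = c + 1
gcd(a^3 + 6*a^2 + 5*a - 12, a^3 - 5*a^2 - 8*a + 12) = a - 1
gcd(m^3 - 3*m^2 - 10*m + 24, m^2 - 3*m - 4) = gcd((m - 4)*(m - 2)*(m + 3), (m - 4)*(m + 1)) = m - 4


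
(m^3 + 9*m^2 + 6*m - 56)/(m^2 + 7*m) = m + 2 - 8/m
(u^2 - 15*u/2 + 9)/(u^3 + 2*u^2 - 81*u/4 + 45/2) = 2*(u - 6)/(2*u^2 + 7*u - 30)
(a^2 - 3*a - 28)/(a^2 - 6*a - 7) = (a + 4)/(a + 1)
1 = 1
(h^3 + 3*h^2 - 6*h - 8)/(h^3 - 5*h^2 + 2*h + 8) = (h + 4)/(h - 4)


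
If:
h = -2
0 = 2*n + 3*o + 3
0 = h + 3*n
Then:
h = -2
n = 2/3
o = -13/9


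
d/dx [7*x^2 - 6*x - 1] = 14*x - 6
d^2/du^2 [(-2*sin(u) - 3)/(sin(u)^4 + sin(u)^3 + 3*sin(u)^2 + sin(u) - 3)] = (18*sin(u)^9 + 70*sin(u)^8 + 65*sin(u)^7 + 43*sin(u)^6 + 100*sin(u)^5 + 108*sin(u)^4 - 92*sin(u)^3 - 243*sin(u)^2 - 189*sin(u) - 72)/(sin(u)^4 + sin(u)^3 + 3*sin(u)^2 + sin(u) - 3)^3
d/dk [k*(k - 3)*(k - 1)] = 3*k^2 - 8*k + 3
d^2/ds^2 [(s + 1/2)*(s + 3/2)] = 2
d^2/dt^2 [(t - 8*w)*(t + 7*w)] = 2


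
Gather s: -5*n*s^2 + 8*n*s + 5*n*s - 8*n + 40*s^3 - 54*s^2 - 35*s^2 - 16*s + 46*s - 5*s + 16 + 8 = -8*n + 40*s^3 + s^2*(-5*n - 89) + s*(13*n + 25) + 24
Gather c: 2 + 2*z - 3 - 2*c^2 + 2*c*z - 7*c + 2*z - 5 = -2*c^2 + c*(2*z - 7) + 4*z - 6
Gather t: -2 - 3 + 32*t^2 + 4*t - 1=32*t^2 + 4*t - 6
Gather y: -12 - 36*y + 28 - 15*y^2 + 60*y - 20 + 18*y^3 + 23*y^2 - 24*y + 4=18*y^3 + 8*y^2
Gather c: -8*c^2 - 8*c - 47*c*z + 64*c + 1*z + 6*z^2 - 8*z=-8*c^2 + c*(56 - 47*z) + 6*z^2 - 7*z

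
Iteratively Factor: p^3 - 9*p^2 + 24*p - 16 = (p - 4)*(p^2 - 5*p + 4) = (p - 4)^2*(p - 1)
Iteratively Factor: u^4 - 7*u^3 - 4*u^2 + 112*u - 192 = (u - 4)*(u^3 - 3*u^2 - 16*u + 48) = (u - 4)^2*(u^2 + u - 12) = (u - 4)^2*(u - 3)*(u + 4)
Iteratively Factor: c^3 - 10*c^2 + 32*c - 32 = (c - 2)*(c^2 - 8*c + 16) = (c - 4)*(c - 2)*(c - 4)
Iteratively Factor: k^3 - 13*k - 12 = (k - 4)*(k^2 + 4*k + 3) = (k - 4)*(k + 3)*(k + 1)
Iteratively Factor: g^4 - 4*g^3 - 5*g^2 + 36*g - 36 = (g - 3)*(g^3 - g^2 - 8*g + 12) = (g - 3)*(g + 3)*(g^2 - 4*g + 4) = (g - 3)*(g - 2)*(g + 3)*(g - 2)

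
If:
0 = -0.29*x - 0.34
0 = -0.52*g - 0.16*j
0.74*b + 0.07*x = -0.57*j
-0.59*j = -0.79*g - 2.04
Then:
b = -1.78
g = -0.75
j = 2.45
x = -1.17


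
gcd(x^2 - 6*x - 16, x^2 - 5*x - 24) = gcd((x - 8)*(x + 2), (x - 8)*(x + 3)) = x - 8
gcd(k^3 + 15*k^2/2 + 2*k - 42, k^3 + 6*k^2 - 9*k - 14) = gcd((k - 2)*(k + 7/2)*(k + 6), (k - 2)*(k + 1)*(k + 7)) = k - 2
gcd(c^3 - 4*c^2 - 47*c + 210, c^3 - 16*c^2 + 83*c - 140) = c - 5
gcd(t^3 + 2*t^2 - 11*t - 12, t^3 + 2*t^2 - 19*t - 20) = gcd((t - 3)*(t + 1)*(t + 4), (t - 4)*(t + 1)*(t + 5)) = t + 1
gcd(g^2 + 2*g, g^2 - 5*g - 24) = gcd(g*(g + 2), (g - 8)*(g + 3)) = 1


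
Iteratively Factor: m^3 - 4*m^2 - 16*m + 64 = (m + 4)*(m^2 - 8*m + 16) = (m - 4)*(m + 4)*(m - 4)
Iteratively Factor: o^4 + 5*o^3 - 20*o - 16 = (o + 4)*(o^3 + o^2 - 4*o - 4) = (o - 2)*(o + 4)*(o^2 + 3*o + 2) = (o - 2)*(o + 2)*(o + 4)*(o + 1)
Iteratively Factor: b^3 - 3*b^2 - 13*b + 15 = (b - 5)*(b^2 + 2*b - 3) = (b - 5)*(b + 3)*(b - 1)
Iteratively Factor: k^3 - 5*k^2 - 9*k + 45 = (k - 5)*(k^2 - 9) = (k - 5)*(k + 3)*(k - 3)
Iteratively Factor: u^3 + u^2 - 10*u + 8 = (u - 1)*(u^2 + 2*u - 8) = (u - 1)*(u + 4)*(u - 2)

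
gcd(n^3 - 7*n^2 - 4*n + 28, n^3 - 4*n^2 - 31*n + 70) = n^2 - 9*n + 14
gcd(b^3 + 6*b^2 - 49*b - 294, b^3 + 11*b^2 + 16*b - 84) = b^2 + 13*b + 42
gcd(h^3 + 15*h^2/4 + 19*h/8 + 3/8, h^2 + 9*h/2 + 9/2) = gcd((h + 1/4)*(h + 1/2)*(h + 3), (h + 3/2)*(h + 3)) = h + 3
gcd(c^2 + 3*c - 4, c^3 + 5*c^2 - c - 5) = c - 1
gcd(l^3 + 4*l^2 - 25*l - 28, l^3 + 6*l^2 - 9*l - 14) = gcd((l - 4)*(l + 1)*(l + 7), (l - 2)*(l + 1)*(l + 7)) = l^2 + 8*l + 7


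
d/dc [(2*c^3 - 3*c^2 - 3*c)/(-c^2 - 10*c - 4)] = (-2*c^4 - 40*c^3 + 3*c^2 + 24*c + 12)/(c^4 + 20*c^3 + 108*c^2 + 80*c + 16)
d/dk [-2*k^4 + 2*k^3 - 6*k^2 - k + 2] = -8*k^3 + 6*k^2 - 12*k - 1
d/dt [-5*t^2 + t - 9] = 1 - 10*t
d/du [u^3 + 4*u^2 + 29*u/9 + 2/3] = 3*u^2 + 8*u + 29/9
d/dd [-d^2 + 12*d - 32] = 12 - 2*d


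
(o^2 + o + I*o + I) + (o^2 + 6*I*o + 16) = 2*o^2 + o + 7*I*o + 16 + I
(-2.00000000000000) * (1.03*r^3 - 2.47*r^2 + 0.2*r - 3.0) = -2.06*r^3 + 4.94*r^2 - 0.4*r + 6.0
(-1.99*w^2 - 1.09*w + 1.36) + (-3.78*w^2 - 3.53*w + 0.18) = -5.77*w^2 - 4.62*w + 1.54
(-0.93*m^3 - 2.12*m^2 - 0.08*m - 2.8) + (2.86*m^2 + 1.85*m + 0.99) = -0.93*m^3 + 0.74*m^2 + 1.77*m - 1.81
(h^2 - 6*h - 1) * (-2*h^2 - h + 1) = -2*h^4 + 11*h^3 + 9*h^2 - 5*h - 1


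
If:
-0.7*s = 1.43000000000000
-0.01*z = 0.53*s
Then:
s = -2.04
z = 108.27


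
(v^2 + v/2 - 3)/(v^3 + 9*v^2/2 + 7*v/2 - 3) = (2*v - 3)/(2*v^2 + 5*v - 3)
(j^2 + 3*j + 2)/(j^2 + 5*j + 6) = (j + 1)/(j + 3)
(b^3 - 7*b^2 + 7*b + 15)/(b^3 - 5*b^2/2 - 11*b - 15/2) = 2*(b - 3)/(2*b + 3)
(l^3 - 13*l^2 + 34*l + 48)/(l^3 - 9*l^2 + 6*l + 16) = (l - 6)/(l - 2)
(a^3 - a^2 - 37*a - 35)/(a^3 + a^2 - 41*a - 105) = (a + 1)/(a + 3)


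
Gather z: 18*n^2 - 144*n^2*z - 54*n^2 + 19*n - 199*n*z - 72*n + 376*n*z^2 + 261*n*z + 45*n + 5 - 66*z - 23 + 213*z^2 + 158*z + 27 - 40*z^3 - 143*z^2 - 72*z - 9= -36*n^2 - 8*n - 40*z^3 + z^2*(376*n + 70) + z*(-144*n^2 + 62*n + 20)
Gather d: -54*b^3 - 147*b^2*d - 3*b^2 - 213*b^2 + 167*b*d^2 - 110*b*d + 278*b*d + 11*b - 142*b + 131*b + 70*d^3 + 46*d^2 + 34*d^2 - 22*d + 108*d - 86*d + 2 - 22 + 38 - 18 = -54*b^3 - 216*b^2 + 70*d^3 + d^2*(167*b + 80) + d*(-147*b^2 + 168*b)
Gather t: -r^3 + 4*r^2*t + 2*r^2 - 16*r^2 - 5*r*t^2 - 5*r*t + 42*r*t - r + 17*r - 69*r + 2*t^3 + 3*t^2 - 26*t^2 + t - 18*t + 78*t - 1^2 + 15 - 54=-r^3 - 14*r^2 - 53*r + 2*t^3 + t^2*(-5*r - 23) + t*(4*r^2 + 37*r + 61) - 40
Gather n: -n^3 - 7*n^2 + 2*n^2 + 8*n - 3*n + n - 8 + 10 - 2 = -n^3 - 5*n^2 + 6*n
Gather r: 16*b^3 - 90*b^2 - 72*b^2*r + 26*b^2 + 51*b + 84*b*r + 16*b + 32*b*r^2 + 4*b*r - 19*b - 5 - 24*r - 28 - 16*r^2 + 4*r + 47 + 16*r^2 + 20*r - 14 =16*b^3 - 64*b^2 + 32*b*r^2 + 48*b + r*(-72*b^2 + 88*b)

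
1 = 1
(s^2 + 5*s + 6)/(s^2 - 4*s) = (s^2 + 5*s + 6)/(s*(s - 4))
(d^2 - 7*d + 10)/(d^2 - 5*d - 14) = (-d^2 + 7*d - 10)/(-d^2 + 5*d + 14)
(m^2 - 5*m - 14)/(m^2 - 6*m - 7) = (m + 2)/(m + 1)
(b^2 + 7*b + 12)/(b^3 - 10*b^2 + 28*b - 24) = (b^2 + 7*b + 12)/(b^3 - 10*b^2 + 28*b - 24)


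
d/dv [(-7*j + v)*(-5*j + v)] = -12*j + 2*v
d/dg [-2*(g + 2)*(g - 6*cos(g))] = -2*g - 2*(g + 2)*(6*sin(g) + 1) + 12*cos(g)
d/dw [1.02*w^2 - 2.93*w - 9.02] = 2.04*w - 2.93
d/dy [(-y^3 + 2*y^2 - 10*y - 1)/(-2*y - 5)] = (4*y^3 + 11*y^2 - 20*y + 48)/(4*y^2 + 20*y + 25)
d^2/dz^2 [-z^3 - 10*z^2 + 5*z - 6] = -6*z - 20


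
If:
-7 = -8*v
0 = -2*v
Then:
No Solution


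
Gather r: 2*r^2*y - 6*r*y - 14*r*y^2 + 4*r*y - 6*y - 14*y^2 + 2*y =2*r^2*y + r*(-14*y^2 - 2*y) - 14*y^2 - 4*y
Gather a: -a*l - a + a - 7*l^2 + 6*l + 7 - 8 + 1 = -a*l - 7*l^2 + 6*l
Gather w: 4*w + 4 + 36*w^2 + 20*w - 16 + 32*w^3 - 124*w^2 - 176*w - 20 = 32*w^3 - 88*w^2 - 152*w - 32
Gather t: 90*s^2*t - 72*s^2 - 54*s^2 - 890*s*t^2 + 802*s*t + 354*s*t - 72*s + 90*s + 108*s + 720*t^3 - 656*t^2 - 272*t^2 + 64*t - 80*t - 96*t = -126*s^2 + 126*s + 720*t^3 + t^2*(-890*s - 928) + t*(90*s^2 + 1156*s - 112)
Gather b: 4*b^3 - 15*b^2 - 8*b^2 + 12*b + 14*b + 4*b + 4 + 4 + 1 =4*b^3 - 23*b^2 + 30*b + 9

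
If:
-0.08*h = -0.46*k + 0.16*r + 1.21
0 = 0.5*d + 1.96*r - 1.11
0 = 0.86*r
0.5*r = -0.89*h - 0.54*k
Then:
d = 2.22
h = -1.44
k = 2.38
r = 0.00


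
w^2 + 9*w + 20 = (w + 4)*(w + 5)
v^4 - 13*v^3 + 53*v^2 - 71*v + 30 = (v - 6)*(v - 5)*(v - 1)^2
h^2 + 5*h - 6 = (h - 1)*(h + 6)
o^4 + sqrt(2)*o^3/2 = o^3*(o + sqrt(2)/2)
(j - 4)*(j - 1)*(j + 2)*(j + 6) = j^4 + 3*j^3 - 24*j^2 - 28*j + 48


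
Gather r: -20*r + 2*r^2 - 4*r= 2*r^2 - 24*r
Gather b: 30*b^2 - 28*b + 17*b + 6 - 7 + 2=30*b^2 - 11*b + 1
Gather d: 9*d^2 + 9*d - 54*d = 9*d^2 - 45*d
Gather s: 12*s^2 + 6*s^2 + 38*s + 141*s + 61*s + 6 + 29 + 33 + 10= 18*s^2 + 240*s + 78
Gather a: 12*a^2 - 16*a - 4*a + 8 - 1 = 12*a^2 - 20*a + 7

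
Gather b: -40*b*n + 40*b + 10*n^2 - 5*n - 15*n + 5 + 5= b*(40 - 40*n) + 10*n^2 - 20*n + 10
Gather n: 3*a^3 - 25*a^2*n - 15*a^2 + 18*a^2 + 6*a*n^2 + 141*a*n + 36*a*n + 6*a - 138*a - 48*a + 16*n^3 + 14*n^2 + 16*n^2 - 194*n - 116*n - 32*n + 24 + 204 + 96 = 3*a^3 + 3*a^2 - 180*a + 16*n^3 + n^2*(6*a + 30) + n*(-25*a^2 + 177*a - 342) + 324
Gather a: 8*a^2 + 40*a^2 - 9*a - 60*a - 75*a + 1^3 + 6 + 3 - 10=48*a^2 - 144*a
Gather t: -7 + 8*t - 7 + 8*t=16*t - 14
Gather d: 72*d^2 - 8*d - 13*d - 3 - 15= 72*d^2 - 21*d - 18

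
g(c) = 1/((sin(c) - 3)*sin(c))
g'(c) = -cos(c)/((sin(c) - 3)*sin(c)^2) - cos(c)/((sin(c) - 3)^2*sin(c)) = (3 - 2*sin(c))*cos(c)/((sin(c) - 3)^2*sin(c)^2)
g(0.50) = -0.83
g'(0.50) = 1.23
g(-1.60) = 0.25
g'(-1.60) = -0.01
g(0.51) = -0.82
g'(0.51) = 1.17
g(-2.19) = 0.32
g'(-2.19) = -0.28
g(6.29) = -49.03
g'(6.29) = 7177.62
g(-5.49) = -0.61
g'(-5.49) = 0.42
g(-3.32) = -2.00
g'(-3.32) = -10.38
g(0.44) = -0.91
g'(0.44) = 1.62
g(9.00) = -0.94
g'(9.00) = -1.74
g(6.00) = 1.09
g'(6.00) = 4.07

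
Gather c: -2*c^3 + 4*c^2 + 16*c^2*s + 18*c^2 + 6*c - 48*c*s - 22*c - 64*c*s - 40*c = -2*c^3 + c^2*(16*s + 22) + c*(-112*s - 56)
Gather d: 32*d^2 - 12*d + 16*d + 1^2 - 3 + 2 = 32*d^2 + 4*d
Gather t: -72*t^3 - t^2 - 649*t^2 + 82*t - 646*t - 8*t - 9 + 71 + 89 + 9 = -72*t^3 - 650*t^2 - 572*t + 160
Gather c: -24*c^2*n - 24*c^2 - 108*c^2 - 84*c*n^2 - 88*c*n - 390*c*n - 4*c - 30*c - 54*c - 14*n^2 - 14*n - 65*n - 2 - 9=c^2*(-24*n - 132) + c*(-84*n^2 - 478*n - 88) - 14*n^2 - 79*n - 11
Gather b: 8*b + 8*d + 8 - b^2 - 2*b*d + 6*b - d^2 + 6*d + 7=-b^2 + b*(14 - 2*d) - d^2 + 14*d + 15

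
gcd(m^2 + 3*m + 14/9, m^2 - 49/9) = m + 7/3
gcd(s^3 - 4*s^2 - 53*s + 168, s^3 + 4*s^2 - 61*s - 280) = s^2 - s - 56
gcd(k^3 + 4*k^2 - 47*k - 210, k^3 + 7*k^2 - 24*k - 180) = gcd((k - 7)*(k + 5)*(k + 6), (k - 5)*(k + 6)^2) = k + 6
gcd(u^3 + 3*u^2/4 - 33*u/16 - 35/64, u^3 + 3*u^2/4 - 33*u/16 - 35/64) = u^3 + 3*u^2/4 - 33*u/16 - 35/64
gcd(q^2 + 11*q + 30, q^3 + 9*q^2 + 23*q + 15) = q + 5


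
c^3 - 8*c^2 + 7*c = c*(c - 7)*(c - 1)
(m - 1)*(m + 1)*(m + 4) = m^3 + 4*m^2 - m - 4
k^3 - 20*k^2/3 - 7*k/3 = k*(k - 7)*(k + 1/3)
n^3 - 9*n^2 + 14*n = n*(n - 7)*(n - 2)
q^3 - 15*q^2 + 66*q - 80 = (q - 8)*(q - 5)*(q - 2)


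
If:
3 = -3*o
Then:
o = -1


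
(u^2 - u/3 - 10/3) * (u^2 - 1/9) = u^4 - u^3/3 - 31*u^2/9 + u/27 + 10/27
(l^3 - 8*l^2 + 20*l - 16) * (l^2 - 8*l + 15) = l^5 - 16*l^4 + 99*l^3 - 296*l^2 + 428*l - 240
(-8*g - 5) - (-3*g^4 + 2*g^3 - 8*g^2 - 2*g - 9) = 3*g^4 - 2*g^3 + 8*g^2 - 6*g + 4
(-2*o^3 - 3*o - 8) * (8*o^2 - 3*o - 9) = -16*o^5 + 6*o^4 - 6*o^3 - 55*o^2 + 51*o + 72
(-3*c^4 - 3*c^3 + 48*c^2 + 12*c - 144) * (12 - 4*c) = 12*c^5 - 24*c^4 - 228*c^3 + 528*c^2 + 720*c - 1728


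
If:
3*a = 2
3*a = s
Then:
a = 2/3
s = 2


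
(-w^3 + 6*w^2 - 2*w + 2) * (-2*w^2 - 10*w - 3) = 2*w^5 - 2*w^4 - 53*w^3 - 2*w^2 - 14*w - 6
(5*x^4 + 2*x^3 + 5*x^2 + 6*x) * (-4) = -20*x^4 - 8*x^3 - 20*x^2 - 24*x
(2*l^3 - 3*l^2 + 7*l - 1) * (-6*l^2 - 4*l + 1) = -12*l^5 + 10*l^4 - 28*l^3 - 25*l^2 + 11*l - 1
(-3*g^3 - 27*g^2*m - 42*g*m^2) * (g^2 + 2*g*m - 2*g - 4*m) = -3*g^5 - 33*g^4*m + 6*g^4 - 96*g^3*m^2 + 66*g^3*m - 84*g^2*m^3 + 192*g^2*m^2 + 168*g*m^3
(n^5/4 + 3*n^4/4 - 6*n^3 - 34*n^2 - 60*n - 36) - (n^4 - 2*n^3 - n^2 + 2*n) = n^5/4 - n^4/4 - 4*n^3 - 33*n^2 - 62*n - 36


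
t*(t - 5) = t^2 - 5*t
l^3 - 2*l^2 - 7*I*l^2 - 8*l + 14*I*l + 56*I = (l - 4)*(l + 2)*(l - 7*I)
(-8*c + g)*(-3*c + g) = 24*c^2 - 11*c*g + g^2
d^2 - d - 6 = (d - 3)*(d + 2)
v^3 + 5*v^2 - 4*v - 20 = (v - 2)*(v + 2)*(v + 5)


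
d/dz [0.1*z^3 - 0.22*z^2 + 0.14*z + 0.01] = 0.3*z^2 - 0.44*z + 0.14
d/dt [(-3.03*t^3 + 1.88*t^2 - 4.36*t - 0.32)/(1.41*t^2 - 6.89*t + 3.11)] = (-4.2723*t^4 + 41.7534*t^3 - 35.0755*t^2 + 12.596*t - 15.7644)/(1.9881*t^4 - 19.4298*t^3 + 56.2423*t^2 - 42.8558*t + 9.6721)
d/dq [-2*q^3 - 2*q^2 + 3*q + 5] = -6*q^2 - 4*q + 3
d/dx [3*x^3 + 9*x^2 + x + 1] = 9*x^2 + 18*x + 1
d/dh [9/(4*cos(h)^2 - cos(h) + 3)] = 9*(8*cos(h) - 1)*sin(h)/(4*sin(h)^2 + cos(h) - 7)^2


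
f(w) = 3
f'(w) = 0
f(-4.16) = 3.00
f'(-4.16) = 0.00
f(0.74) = 3.00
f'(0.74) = 0.00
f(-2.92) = 3.00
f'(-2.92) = 0.00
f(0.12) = 3.00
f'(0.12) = 0.00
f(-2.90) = 3.00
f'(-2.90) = 0.00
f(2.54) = 3.00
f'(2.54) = 0.00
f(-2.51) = 3.00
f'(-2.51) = 0.00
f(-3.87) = 3.00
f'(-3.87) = 0.00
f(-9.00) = 3.00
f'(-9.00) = 0.00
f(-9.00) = 3.00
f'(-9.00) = 0.00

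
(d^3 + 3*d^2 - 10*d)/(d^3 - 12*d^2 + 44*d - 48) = d*(d + 5)/(d^2 - 10*d + 24)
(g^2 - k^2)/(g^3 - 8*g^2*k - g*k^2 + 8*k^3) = 1/(g - 8*k)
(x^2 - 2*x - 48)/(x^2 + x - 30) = (x - 8)/(x - 5)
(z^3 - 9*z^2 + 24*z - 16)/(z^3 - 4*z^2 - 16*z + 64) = (z - 1)/(z + 4)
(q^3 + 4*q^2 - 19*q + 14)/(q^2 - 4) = (q^2 + 6*q - 7)/(q + 2)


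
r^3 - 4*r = r*(r - 2)*(r + 2)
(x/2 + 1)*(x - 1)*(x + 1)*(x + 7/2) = x^4/2 + 11*x^3/4 + 3*x^2 - 11*x/4 - 7/2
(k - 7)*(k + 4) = k^2 - 3*k - 28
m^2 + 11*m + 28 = (m + 4)*(m + 7)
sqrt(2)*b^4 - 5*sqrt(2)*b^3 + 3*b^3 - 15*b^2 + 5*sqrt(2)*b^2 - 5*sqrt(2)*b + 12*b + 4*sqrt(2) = (b - 4)*(b - 1)*(b + sqrt(2))*(sqrt(2)*b + 1)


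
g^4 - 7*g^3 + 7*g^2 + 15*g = g*(g - 5)*(g - 3)*(g + 1)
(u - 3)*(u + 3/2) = u^2 - 3*u/2 - 9/2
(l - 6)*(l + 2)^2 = l^3 - 2*l^2 - 20*l - 24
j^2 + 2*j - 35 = (j - 5)*(j + 7)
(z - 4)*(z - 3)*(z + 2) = z^3 - 5*z^2 - 2*z + 24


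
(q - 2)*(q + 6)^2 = q^3 + 10*q^2 + 12*q - 72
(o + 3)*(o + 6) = o^2 + 9*o + 18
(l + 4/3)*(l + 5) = l^2 + 19*l/3 + 20/3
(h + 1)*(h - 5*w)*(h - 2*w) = h^3 - 7*h^2*w + h^2 + 10*h*w^2 - 7*h*w + 10*w^2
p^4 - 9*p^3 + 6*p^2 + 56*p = p*(p - 7)*(p - 4)*(p + 2)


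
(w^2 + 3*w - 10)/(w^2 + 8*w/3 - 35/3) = 3*(w - 2)/(3*w - 7)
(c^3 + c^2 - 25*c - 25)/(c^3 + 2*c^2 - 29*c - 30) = (c + 5)/(c + 6)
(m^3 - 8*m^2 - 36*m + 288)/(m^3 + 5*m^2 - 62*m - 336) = (m - 6)/(m + 7)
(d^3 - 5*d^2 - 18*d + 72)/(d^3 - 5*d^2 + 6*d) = (d^2 - 2*d - 24)/(d*(d - 2))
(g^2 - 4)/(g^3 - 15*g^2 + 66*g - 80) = (g + 2)/(g^2 - 13*g + 40)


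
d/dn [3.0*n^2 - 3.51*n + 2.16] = 6.0*n - 3.51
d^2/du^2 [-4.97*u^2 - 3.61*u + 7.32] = -9.94000000000000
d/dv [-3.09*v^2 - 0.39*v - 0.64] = -6.18*v - 0.39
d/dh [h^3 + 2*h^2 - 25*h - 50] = 3*h^2 + 4*h - 25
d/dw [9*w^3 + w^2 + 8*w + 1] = 27*w^2 + 2*w + 8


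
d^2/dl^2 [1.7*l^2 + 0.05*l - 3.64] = 3.40000000000000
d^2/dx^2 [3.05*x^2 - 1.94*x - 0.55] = 6.10000000000000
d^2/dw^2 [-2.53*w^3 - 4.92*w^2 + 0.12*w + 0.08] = -15.18*w - 9.84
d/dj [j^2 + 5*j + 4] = 2*j + 5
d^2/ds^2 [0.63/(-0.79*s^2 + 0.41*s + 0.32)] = (-0.786366*s^2 + 0.408114*s + 0.63*(1.58*s - 0.41)*(3.16*s - 0.82) + 0.318528)/(-0.79*s^2 + 0.41*s + 0.32)^3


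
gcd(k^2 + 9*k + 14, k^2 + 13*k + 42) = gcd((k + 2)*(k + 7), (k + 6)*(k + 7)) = k + 7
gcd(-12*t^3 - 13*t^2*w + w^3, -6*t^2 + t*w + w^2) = 3*t + w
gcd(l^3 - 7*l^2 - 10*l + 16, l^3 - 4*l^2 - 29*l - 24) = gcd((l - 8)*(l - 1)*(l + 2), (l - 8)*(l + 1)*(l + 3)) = l - 8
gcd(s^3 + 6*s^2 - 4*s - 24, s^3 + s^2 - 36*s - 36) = s + 6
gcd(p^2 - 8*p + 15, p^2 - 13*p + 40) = p - 5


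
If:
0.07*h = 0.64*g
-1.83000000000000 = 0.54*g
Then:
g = -3.39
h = -30.98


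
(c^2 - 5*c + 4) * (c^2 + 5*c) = c^4 - 21*c^2 + 20*c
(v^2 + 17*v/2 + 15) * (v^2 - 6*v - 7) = v^4 + 5*v^3/2 - 43*v^2 - 299*v/2 - 105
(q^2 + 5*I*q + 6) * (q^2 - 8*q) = q^4 - 8*q^3 + 5*I*q^3 + 6*q^2 - 40*I*q^2 - 48*q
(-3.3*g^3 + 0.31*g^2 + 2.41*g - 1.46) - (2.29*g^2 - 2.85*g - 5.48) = -3.3*g^3 - 1.98*g^2 + 5.26*g + 4.02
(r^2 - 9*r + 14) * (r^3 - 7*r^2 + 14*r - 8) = r^5 - 16*r^4 + 91*r^3 - 232*r^2 + 268*r - 112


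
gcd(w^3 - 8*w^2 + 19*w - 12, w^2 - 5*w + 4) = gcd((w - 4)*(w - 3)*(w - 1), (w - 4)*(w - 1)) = w^2 - 5*w + 4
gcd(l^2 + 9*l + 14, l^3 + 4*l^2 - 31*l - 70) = l^2 + 9*l + 14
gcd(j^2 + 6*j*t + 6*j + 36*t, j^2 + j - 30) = j + 6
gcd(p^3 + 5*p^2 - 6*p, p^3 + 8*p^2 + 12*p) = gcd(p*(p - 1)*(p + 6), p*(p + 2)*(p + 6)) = p^2 + 6*p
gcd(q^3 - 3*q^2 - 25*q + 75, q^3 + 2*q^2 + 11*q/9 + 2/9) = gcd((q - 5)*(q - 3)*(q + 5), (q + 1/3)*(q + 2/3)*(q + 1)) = 1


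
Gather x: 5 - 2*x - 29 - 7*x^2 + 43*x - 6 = -7*x^2 + 41*x - 30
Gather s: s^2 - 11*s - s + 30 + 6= s^2 - 12*s + 36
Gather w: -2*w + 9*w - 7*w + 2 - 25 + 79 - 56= 0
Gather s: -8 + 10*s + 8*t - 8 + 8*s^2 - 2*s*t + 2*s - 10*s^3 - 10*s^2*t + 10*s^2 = -10*s^3 + s^2*(18 - 10*t) + s*(12 - 2*t) + 8*t - 16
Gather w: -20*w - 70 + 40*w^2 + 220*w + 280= 40*w^2 + 200*w + 210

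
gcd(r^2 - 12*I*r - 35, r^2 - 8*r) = 1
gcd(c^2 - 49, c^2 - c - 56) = c + 7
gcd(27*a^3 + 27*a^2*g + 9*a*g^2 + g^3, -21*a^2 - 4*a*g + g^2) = 3*a + g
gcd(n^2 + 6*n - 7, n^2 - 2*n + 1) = n - 1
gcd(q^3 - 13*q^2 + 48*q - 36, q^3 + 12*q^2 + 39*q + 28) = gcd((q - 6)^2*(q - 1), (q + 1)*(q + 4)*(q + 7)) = 1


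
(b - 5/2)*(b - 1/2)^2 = b^3 - 7*b^2/2 + 11*b/4 - 5/8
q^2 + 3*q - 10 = (q - 2)*(q + 5)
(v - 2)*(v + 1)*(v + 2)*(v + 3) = v^4 + 4*v^3 - v^2 - 16*v - 12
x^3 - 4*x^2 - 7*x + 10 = (x - 5)*(x - 1)*(x + 2)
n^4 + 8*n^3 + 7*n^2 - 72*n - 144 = (n - 3)*(n + 3)*(n + 4)^2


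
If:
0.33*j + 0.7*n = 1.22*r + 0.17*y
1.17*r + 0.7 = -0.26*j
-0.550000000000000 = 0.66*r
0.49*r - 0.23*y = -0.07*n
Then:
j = 1.06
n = -2.57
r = -0.83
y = -2.56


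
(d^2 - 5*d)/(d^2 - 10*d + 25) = d/(d - 5)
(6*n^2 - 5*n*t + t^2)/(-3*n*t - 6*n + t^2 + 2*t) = (-2*n + t)/(t + 2)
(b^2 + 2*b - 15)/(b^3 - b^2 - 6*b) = (b + 5)/(b*(b + 2))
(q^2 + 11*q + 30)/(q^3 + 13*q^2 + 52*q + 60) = 1/(q + 2)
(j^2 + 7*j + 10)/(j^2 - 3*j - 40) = (j + 2)/(j - 8)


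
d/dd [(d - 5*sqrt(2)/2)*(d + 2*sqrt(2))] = 2*d - sqrt(2)/2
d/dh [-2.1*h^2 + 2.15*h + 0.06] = 2.15 - 4.2*h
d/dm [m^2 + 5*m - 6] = 2*m + 5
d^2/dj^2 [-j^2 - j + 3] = -2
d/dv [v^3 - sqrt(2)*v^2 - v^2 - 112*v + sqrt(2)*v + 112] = 3*v^2 - 2*sqrt(2)*v - 2*v - 112 + sqrt(2)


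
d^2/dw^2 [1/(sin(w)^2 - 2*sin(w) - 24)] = 2*(-2*sin(w)^4 + 3*sin(w)^3 - 47*sin(w)^2 + 18*sin(w) + 28)/((sin(w) - 6)^3*(sin(w) + 4)^3)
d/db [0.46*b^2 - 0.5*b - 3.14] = 0.92*b - 0.5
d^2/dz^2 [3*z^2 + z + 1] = 6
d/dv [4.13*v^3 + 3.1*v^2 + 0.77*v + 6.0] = 12.39*v^2 + 6.2*v + 0.77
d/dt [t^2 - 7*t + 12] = 2*t - 7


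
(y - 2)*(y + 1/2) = y^2 - 3*y/2 - 1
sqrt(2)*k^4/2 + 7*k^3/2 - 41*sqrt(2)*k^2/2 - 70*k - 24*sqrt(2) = (k - 4*sqrt(2))*(k + sqrt(2)/2)*(k + 6*sqrt(2))*(sqrt(2)*k/2 + 1)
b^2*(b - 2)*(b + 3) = b^4 + b^3 - 6*b^2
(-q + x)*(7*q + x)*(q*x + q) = -7*q^3*x - 7*q^3 + 6*q^2*x^2 + 6*q^2*x + q*x^3 + q*x^2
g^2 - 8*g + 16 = (g - 4)^2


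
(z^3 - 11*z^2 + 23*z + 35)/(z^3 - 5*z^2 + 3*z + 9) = (z^2 - 12*z + 35)/(z^2 - 6*z + 9)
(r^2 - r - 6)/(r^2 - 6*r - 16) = (r - 3)/(r - 8)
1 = 1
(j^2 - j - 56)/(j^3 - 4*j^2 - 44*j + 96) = (j + 7)/(j^2 + 4*j - 12)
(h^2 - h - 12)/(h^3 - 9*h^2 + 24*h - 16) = (h + 3)/(h^2 - 5*h + 4)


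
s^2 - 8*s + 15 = (s - 5)*(s - 3)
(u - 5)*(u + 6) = u^2 + u - 30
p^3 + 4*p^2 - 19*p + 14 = (p - 2)*(p - 1)*(p + 7)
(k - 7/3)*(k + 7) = k^2 + 14*k/3 - 49/3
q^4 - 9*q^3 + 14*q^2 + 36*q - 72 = (q - 6)*(q - 3)*(q - 2)*(q + 2)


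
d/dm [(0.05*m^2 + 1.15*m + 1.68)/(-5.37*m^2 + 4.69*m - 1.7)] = (6.41*m^2 + 17.8732*m - 9.8342)/(28.8369*m^4 - 50.3706*m^3 + 40.2541*m^2 - 15.946*m + 2.89)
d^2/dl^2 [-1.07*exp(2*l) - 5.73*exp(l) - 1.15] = (-4.28*exp(l) - 5.73)*exp(l)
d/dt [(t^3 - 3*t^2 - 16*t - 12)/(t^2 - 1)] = (t^2 - 2*t + 16)/(t^2 - 2*t + 1)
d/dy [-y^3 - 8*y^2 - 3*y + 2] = -3*y^2 - 16*y - 3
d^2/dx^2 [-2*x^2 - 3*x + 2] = -4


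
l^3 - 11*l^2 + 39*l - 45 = (l - 5)*(l - 3)^2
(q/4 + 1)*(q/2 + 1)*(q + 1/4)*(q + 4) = q^4/8 + 41*q^3/32 + 69*q^2/16 + 5*q + 1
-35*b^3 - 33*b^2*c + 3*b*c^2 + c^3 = (-5*b + c)*(b + c)*(7*b + c)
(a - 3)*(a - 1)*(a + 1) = a^3 - 3*a^2 - a + 3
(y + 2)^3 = y^3 + 6*y^2 + 12*y + 8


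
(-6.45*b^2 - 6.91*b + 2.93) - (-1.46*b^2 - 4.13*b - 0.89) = -4.99*b^2 - 2.78*b + 3.82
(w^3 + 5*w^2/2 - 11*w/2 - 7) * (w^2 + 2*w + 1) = w^5 + 9*w^4/2 + w^3/2 - 31*w^2/2 - 39*w/2 - 7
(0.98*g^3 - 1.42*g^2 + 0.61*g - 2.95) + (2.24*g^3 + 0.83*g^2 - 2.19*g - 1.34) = 3.22*g^3 - 0.59*g^2 - 1.58*g - 4.29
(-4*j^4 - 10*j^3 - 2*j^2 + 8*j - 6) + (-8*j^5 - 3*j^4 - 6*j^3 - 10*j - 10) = -8*j^5 - 7*j^4 - 16*j^3 - 2*j^2 - 2*j - 16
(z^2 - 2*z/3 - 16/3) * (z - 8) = z^3 - 26*z^2/3 + 128/3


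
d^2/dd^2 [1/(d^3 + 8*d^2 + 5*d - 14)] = 2*(-(3*d + 8)*(d^3 + 8*d^2 + 5*d - 14) + (3*d^2 + 16*d + 5)^2)/(d^3 + 8*d^2 + 5*d - 14)^3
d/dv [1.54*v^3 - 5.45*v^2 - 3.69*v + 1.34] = 4.62*v^2 - 10.9*v - 3.69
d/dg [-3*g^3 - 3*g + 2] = -9*g^2 - 3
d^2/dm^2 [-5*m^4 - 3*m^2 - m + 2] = -60*m^2 - 6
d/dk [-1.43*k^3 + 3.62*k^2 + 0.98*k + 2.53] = -4.29*k^2 + 7.24*k + 0.98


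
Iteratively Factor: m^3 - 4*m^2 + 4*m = (m - 2)*(m^2 - 2*m) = (m - 2)^2*(m)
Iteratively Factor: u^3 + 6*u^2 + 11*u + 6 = (u + 3)*(u^2 + 3*u + 2) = (u + 2)*(u + 3)*(u + 1)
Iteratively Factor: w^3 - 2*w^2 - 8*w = (w - 4)*(w^2 + 2*w) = w*(w - 4)*(w + 2)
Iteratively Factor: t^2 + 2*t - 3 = (t + 3)*(t - 1)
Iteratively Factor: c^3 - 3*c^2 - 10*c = (c - 5)*(c^2 + 2*c) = c*(c - 5)*(c + 2)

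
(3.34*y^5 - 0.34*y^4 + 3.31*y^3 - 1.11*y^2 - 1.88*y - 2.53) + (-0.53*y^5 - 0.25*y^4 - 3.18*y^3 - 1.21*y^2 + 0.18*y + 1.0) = 2.81*y^5 - 0.59*y^4 + 0.13*y^3 - 2.32*y^2 - 1.7*y - 1.53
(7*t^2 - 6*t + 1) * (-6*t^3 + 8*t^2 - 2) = -42*t^5 + 92*t^4 - 54*t^3 - 6*t^2 + 12*t - 2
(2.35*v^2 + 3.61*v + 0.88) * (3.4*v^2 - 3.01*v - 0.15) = 7.99*v^4 + 5.2005*v^3 - 8.2266*v^2 - 3.1903*v - 0.132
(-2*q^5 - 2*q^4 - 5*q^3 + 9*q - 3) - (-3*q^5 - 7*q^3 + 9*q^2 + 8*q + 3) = q^5 - 2*q^4 + 2*q^3 - 9*q^2 + q - 6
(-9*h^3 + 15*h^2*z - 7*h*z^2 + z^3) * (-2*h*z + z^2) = 18*h^4*z - 39*h^3*z^2 + 29*h^2*z^3 - 9*h*z^4 + z^5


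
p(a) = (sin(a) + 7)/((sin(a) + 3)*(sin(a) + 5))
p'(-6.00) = -0.14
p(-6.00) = 0.42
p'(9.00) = 0.13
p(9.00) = 0.40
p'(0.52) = -0.11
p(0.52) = 0.39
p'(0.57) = -0.11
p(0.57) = 0.38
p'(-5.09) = -0.04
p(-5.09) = 0.34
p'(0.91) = -0.07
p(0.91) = 0.36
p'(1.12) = -0.04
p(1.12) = 0.34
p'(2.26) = 0.07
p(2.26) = 0.36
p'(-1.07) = -0.18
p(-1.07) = 0.70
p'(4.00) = 0.22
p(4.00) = 0.66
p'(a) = cos(a)/((sin(a) + 3)*(sin(a) + 5)) - (sin(a) + 7)*cos(a)/((sin(a) + 3)*(sin(a) + 5)^2) - (sin(a) + 7)*cos(a)/((sin(a) + 3)^2*(sin(a) + 5))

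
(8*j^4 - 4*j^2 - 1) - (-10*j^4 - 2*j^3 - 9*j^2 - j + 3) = 18*j^4 + 2*j^3 + 5*j^2 + j - 4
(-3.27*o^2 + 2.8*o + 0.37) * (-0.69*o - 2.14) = 2.2563*o^3 + 5.0658*o^2 - 6.2473*o - 0.7918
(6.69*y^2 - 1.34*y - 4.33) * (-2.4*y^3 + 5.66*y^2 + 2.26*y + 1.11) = -16.056*y^5 + 41.0814*y^4 + 17.927*y^3 - 20.1103*y^2 - 11.2732*y - 4.8063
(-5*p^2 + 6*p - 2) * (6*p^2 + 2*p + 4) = -30*p^4 + 26*p^3 - 20*p^2 + 20*p - 8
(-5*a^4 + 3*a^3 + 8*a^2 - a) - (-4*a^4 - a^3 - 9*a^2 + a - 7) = -a^4 + 4*a^3 + 17*a^2 - 2*a + 7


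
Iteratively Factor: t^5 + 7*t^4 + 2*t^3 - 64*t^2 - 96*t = (t + 2)*(t^4 + 5*t^3 - 8*t^2 - 48*t) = (t + 2)*(t + 4)*(t^3 + t^2 - 12*t) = (t - 3)*(t + 2)*(t + 4)*(t^2 + 4*t) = (t - 3)*(t + 2)*(t + 4)^2*(t)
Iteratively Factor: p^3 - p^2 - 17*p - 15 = (p + 1)*(p^2 - 2*p - 15) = (p + 1)*(p + 3)*(p - 5)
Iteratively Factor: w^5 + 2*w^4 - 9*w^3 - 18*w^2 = (w)*(w^4 + 2*w^3 - 9*w^2 - 18*w) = w*(w - 3)*(w^3 + 5*w^2 + 6*w) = w*(w - 3)*(w + 3)*(w^2 + 2*w) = w*(w - 3)*(w + 2)*(w + 3)*(w)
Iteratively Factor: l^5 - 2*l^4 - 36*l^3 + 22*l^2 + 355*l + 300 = (l - 5)*(l^4 + 3*l^3 - 21*l^2 - 83*l - 60) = (l - 5)*(l + 1)*(l^3 + 2*l^2 - 23*l - 60) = (l - 5)*(l + 1)*(l + 4)*(l^2 - 2*l - 15) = (l - 5)*(l + 1)*(l + 3)*(l + 4)*(l - 5)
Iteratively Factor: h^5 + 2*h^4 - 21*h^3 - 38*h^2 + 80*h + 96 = (h - 2)*(h^4 + 4*h^3 - 13*h^2 - 64*h - 48) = (h - 2)*(h + 4)*(h^3 - 13*h - 12) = (h - 2)*(h + 1)*(h + 4)*(h^2 - h - 12) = (h - 4)*(h - 2)*(h + 1)*(h + 4)*(h + 3)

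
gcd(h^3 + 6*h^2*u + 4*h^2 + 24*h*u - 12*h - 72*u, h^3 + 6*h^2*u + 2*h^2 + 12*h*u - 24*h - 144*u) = h^2 + 6*h*u + 6*h + 36*u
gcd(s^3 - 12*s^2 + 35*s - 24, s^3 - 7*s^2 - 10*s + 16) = s^2 - 9*s + 8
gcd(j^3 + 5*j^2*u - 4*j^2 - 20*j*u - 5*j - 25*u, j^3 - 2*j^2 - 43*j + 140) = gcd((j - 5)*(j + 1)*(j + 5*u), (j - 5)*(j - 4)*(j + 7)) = j - 5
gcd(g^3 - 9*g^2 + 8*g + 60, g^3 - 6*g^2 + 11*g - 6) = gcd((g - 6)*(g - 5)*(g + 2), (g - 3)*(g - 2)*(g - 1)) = 1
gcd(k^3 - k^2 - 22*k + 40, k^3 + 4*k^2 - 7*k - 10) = k^2 + 3*k - 10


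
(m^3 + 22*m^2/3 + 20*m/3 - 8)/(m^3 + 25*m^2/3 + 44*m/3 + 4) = (3*m - 2)/(3*m + 1)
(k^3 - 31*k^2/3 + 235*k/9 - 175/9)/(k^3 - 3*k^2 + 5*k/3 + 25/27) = 3*(k - 7)/(3*k + 1)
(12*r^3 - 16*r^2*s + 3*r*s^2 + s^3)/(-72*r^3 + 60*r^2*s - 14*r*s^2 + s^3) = (-6*r^2 + 5*r*s + s^2)/(36*r^2 - 12*r*s + s^2)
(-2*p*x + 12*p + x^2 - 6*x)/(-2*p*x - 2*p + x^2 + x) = (x - 6)/(x + 1)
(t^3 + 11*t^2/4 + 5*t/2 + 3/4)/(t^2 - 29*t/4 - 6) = (t^2 + 2*t + 1)/(t - 8)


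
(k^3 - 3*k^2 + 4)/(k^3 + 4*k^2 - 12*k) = (k^2 - k - 2)/(k*(k + 6))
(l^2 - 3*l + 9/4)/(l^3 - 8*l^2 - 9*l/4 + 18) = (2*l - 3)/(2*l^2 - 13*l - 24)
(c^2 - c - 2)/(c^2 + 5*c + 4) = (c - 2)/(c + 4)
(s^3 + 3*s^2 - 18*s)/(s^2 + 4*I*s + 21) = s*(s^2 + 3*s - 18)/(s^2 + 4*I*s + 21)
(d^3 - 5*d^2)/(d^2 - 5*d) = d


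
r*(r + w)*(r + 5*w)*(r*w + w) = r^4*w + 6*r^3*w^2 + r^3*w + 5*r^2*w^3 + 6*r^2*w^2 + 5*r*w^3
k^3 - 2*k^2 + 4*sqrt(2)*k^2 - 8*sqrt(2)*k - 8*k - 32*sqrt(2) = (k - 4)*(k + 2)*(k + 4*sqrt(2))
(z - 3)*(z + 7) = z^2 + 4*z - 21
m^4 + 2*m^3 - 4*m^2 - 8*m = m*(m - 2)*(m + 2)^2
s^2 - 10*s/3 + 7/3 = (s - 7/3)*(s - 1)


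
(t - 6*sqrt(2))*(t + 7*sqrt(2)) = t^2 + sqrt(2)*t - 84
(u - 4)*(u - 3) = u^2 - 7*u + 12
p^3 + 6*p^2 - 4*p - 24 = (p - 2)*(p + 2)*(p + 6)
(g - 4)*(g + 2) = g^2 - 2*g - 8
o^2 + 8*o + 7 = (o + 1)*(o + 7)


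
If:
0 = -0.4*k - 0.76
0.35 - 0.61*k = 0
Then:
No Solution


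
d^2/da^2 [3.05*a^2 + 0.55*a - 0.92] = 6.10000000000000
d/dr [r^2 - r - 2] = 2*r - 1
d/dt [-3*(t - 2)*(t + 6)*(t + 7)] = -9*t^2 - 66*t - 48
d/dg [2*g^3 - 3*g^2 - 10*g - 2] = 6*g^2 - 6*g - 10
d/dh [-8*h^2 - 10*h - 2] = -16*h - 10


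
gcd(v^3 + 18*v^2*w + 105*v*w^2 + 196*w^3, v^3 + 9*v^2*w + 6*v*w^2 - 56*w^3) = v^2 + 11*v*w + 28*w^2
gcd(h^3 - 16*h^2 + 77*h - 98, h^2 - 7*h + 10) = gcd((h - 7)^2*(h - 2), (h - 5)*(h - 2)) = h - 2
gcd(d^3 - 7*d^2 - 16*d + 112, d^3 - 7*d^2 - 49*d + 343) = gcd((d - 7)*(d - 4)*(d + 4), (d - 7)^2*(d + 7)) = d - 7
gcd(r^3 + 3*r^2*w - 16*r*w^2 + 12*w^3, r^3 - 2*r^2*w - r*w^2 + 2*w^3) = r^2 - 3*r*w + 2*w^2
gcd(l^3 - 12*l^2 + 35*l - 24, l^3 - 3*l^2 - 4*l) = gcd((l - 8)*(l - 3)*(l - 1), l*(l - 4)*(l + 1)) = 1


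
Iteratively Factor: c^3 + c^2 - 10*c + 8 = (c - 1)*(c^2 + 2*c - 8) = (c - 1)*(c + 4)*(c - 2)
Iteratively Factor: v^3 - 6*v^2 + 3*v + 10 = (v - 5)*(v^2 - v - 2) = (v - 5)*(v - 2)*(v + 1)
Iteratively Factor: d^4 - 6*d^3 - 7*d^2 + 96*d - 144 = (d - 3)*(d^3 - 3*d^2 - 16*d + 48) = (d - 3)*(d + 4)*(d^2 - 7*d + 12) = (d - 3)^2*(d + 4)*(d - 4)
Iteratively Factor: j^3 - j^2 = (j)*(j^2 - j) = j*(j - 1)*(j)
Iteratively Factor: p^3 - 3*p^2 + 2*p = (p - 1)*(p^2 - 2*p) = (p - 2)*(p - 1)*(p)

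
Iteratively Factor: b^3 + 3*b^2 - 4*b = (b - 1)*(b^2 + 4*b) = b*(b - 1)*(b + 4)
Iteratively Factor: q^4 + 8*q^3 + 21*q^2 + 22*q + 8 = (q + 4)*(q^3 + 4*q^2 + 5*q + 2) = (q + 2)*(q + 4)*(q^2 + 2*q + 1) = (q + 1)*(q + 2)*(q + 4)*(q + 1)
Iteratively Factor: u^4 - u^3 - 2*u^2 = (u + 1)*(u^3 - 2*u^2) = (u - 2)*(u + 1)*(u^2) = u*(u - 2)*(u + 1)*(u)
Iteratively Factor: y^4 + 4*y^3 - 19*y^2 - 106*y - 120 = (y + 3)*(y^3 + y^2 - 22*y - 40) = (y - 5)*(y + 3)*(y^2 + 6*y + 8) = (y - 5)*(y + 3)*(y + 4)*(y + 2)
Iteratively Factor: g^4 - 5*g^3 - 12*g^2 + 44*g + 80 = (g - 4)*(g^3 - g^2 - 16*g - 20) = (g - 4)*(g + 2)*(g^2 - 3*g - 10) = (g - 4)*(g + 2)^2*(g - 5)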